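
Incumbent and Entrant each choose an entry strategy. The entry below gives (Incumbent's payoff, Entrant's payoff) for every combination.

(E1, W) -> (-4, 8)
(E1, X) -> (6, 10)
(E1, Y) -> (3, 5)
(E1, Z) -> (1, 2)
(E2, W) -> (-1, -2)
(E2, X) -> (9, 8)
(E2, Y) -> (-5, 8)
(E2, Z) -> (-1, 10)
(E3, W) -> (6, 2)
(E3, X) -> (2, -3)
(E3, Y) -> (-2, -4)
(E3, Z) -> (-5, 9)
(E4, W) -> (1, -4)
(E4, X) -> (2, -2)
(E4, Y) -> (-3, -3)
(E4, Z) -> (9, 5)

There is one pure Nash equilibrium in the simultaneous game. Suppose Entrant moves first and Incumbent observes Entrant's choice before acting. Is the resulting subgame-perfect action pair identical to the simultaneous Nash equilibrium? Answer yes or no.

no

Backward induction with Entrant moving first.
- W: BR = E3, leader payoff 2.
- X: BR = E2, leader payoff 8.
- Y: BR = E1, leader payoff 5.
- Z: BR = E4, leader payoff 5.
Entrant's induced payoffs are 2, 8, 5, 5, so Entrant commits to X. Subgame-perfect outcome: (E2, X) with payoffs (9, 8).
Under simultaneous play:
Incumbent's best replies: W→E3; X→E2; Y→E1; Z→E4.
Entrant's best replies: E1→X; E2→Z; E3→Z; E4→Z.
Only (E4, Z) has each player best-responding; Nash payoffs (9, 5).
Sequential outcome (E2, X) differs from the Nash profile (E4, Z).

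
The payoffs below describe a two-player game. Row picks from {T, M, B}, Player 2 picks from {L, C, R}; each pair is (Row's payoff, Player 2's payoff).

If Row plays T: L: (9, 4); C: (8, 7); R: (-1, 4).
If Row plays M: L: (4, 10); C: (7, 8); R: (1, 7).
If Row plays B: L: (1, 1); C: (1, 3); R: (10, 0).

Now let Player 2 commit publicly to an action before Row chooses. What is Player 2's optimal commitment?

Solve by backward induction (Player 2 leads).
- L → Row plays T (best of 9, 4, 1); Player 2 gets 4.
- C → Row plays T (best of 8, 7, 1); Player 2 gets 7.
- R → Row plays B (best of -1, 1, 10); Player 2 gets 0.
Among 4, 7, 0, the best is 7 at C. Subgame-perfect outcome: (T, C) with payoffs (8, 7).

C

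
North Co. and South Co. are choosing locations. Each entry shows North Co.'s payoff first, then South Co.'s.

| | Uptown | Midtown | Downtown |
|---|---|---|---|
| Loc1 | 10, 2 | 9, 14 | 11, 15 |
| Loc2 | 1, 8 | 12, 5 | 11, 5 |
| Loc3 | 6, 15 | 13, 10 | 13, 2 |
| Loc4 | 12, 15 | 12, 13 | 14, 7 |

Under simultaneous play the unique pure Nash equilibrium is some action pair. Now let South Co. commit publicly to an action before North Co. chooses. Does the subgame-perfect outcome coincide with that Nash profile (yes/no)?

Backward induction with South Co. moving first.
- Uptown: BR = Loc4, leader payoff 15.
- Midtown: BR = Loc3, leader payoff 10.
- Downtown: BR = Loc4, leader payoff 7.
Maximizing over 15, 10, 7, South Co. chooses Uptown. Subgame-perfect outcome: (Loc4, Uptown) with payoffs (12, 15).
Under simultaneous play:
North Co.'s best replies: Uptown→Loc4; Midtown→Loc3; Downtown→Loc4.
South Co.'s best replies: Loc1→Downtown; Loc2→Uptown; Loc3→Uptown; Loc4→Uptown.
Only (Loc4, Uptown) has each player best-responding; Nash payoffs (12, 15).
Sequential outcome (Loc4, Uptown) coincides with the Nash profile (Loc4, Uptown).

yes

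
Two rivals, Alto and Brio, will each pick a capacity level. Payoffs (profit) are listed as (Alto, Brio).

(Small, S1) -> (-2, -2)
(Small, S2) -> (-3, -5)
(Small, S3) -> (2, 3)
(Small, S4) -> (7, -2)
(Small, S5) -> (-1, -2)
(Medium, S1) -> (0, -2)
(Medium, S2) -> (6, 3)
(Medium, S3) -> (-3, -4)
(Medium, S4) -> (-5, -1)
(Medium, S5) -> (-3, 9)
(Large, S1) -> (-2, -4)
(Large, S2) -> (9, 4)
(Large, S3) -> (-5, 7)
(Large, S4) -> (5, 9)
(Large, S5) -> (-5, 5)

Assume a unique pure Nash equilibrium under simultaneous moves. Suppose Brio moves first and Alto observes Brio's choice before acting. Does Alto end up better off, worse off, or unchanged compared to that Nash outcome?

better off

Backward induction with Brio moving first.
- S1 → Alto plays Medium (best of -2, 0, -2); Brio gets -2.
- S2 → Alto plays Large (best of -3, 6, 9); Brio gets 4.
- S3 → Alto plays Small (best of 2, -3, -5); Brio gets 3.
- S4 → Alto plays Small (best of 7, -5, 5); Brio gets -2.
- S5 → Alto plays Small (best of -1, -3, -5); Brio gets -2.
Brio's induced payoffs are -2, 4, 3, -2, -2, so Brio commits to S2. Subgame-perfect outcome: (Large, S2) with payoffs (9, 4).
Under simultaneous play:
Alto's best replies: S1→Medium; S2→Large; S3→Small; S4→Small; S5→Small.
Brio's best replies: Small→S3; Medium→S5; Large→S4.
The unique mutual best reply is (Small, S3), giving (2, 3).
Alto earns 9 sequentially versus 2 at the Nash outcome: better off.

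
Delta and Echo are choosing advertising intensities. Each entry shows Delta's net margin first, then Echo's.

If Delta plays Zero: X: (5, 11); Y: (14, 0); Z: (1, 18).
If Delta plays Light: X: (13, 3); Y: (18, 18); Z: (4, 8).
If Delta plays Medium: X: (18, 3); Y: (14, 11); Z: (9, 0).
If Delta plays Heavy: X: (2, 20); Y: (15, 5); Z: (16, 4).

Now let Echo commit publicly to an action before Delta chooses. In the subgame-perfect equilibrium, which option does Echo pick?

Backward induction with Echo moving first.
- X: BR = Medium, leader payoff 3.
- Y: BR = Light, leader payoff 18.
- Z: BR = Heavy, leader payoff 4.
Echo's induced payoffs are 3, 18, 4, so Echo commits to Y. Subgame-perfect outcome: (Light, Y) with payoffs (18, 18).

Y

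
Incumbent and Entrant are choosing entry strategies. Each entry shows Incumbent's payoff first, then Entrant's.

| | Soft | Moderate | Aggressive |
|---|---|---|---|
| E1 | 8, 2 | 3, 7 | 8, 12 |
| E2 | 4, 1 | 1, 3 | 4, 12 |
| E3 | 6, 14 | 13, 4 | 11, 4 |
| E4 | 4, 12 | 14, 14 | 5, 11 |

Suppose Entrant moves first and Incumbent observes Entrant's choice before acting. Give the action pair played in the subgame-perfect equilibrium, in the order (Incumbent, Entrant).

(E4, Moderate)

Incumbent best-responds to each possible Entrant move:
- Soft: Incumbent compares 8, 4, 6, 4 and picks E1; Entrant would get 2.
- Moderate: Incumbent compares 3, 1, 13, 14 and picks E4; Entrant would get 14.
- Aggressive: Incumbent compares 8, 4, 11, 5 and picks E3; Entrant would get 4.
Entrant's induced payoffs are 2, 14, 4, so Entrant commits to Moderate. Subgame-perfect outcome: (E4, Moderate) with payoffs (14, 14).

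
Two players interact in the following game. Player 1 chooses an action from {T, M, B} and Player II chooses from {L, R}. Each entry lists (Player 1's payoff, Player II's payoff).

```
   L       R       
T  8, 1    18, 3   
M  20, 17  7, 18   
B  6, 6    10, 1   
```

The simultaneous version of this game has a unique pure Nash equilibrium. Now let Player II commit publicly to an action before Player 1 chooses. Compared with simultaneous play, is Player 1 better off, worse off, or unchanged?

better off

Player 1 best-responds to each possible Player II move:
- L: Player 1 compares 8, 20, 6 and picks M; Player II would get 17.
- R: Player 1 compares 18, 7, 10 and picks T; Player II would get 3.
Among 17, 3, the best is 17 at L. Subgame-perfect outcome: (M, L) with payoffs (20, 17).
For the simultaneous game, intersect best replies.
Player 1's best replies: L→M; R→T.
Player II's best replies: T→R; M→R; B→L.
The unique mutual best reply is (T, R), giving (18, 3).
Player 1 earns 20 sequentially versus 18 at the Nash outcome: better off.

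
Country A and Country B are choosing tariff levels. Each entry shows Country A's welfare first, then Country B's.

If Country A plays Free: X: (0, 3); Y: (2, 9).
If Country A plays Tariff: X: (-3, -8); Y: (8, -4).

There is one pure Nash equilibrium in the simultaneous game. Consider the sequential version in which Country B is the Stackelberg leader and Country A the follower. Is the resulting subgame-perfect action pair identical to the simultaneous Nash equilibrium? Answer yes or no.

no

Work backward from Country A's decision.
- X: BR = Free, leader payoff 3.
- Y: BR = Tariff, leader payoff -4.
Maximizing over 3, -4, Country B chooses X. Subgame-perfect outcome: (Free, X) with payoffs (0, 3).
Now find the simultaneous Nash equilibrium.
Country A's best replies: X→Free; Y→Tariff.
Country B's best replies: Free→Y; Tariff→Y.
The unique mutual best reply is (Tariff, Y), giving (8, -4).
Sequential outcome (Free, X) differs from the Nash profile (Tariff, Y).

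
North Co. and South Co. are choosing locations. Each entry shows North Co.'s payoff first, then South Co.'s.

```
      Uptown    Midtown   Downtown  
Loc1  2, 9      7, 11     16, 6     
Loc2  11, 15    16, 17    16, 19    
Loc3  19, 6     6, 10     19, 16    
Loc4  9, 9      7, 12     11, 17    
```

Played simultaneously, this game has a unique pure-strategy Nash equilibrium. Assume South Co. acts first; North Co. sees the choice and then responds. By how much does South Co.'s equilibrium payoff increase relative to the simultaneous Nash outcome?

1

Backward induction with South Co. moving first.
- Uptown → North Co. plays Loc3 (best of 2, 11, 19, 9); South Co. gets 6.
- Midtown → North Co. plays Loc2 (best of 7, 16, 6, 7); South Co. gets 17.
- Downtown → North Co. plays Loc3 (best of 16, 16, 19, 11); South Co. gets 16.
Maximizing over 6, 17, 16, South Co. chooses Midtown. Subgame-perfect outcome: (Loc2, Midtown) with payoffs (16, 17).
For the simultaneous game, intersect best replies.
North Co.'s best replies: Uptown→Loc3; Midtown→Loc2; Downtown→Loc3.
South Co.'s best replies: Loc1→Midtown; Loc2→Downtown; Loc3→Downtown; Loc4→Downtown.
Only (Loc3, Downtown) has each player best-responding; Nash payoffs (19, 16).
South Co.'s commitment gain: 17 − 16 = 1.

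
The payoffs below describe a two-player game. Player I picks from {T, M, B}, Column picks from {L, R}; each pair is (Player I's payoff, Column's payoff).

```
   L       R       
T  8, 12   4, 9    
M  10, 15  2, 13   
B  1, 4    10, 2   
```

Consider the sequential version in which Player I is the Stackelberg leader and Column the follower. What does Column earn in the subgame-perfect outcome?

15

Solve by backward induction (Player I leads).
- T: Column compares 12, 9 and picks L; Player I would get 8.
- M: Column compares 15, 13 and picks L; Player I would get 10.
- B: Column compares 4, 2 and picks L; Player I would get 1.
Among 8, 10, 1, the best is 10 at M. Subgame-perfect outcome: (M, L) with payoffs (10, 15).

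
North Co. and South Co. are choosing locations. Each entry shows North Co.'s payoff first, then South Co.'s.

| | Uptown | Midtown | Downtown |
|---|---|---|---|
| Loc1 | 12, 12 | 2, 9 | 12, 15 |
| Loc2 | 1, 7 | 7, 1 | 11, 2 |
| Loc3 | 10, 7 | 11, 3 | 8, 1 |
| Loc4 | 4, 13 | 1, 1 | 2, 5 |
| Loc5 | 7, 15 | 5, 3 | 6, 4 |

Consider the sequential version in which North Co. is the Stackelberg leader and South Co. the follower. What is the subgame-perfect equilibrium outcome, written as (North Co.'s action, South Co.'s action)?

(Loc1, Downtown)

South Co. best-responds to each possible North Co. move:
- Loc1 → South Co. plays Downtown (best of 12, 9, 15); North Co. gets 12.
- Loc2 → South Co. plays Uptown (best of 7, 1, 2); North Co. gets 1.
- Loc3 → South Co. plays Uptown (best of 7, 3, 1); North Co. gets 10.
- Loc4 → South Co. plays Uptown (best of 13, 1, 5); North Co. gets 4.
- Loc5 → South Co. plays Uptown (best of 15, 3, 4); North Co. gets 7.
Among 12, 1, 10, 4, 7, the best is 12 at Loc1. Subgame-perfect outcome: (Loc1, Downtown) with payoffs (12, 15).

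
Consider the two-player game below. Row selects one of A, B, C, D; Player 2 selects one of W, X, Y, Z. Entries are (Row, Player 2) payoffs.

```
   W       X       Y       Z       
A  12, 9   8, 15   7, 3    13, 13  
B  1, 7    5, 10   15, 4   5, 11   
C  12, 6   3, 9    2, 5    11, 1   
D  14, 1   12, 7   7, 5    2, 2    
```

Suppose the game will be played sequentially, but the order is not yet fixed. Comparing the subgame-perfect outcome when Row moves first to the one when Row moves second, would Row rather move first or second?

second

If Row leads: Player 2's best replies are A→X, B→Z, C→X, D→X; Row's induced payoffs 8, 5, 3, 12; outcome (D, X), payoffs (12, 7).
If Player 2 leads: Row's best replies are W→D, X→D, Y→B, Z→A; Player 2's induced payoffs 1, 7, 4, 13; outcome (A, Z), payoffs (13, 13).
Row gets 12 moving first and 13 moving second, so Row prefers to move second.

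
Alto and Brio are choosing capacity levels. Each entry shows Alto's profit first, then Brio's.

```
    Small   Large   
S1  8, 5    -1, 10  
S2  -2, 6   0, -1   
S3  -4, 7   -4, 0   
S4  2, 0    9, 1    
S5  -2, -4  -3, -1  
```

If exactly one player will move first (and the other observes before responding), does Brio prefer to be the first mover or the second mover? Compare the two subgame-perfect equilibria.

first

If Alto leads: Brio's best replies are S1→Large, S2→Small, S3→Small, S4→Large, S5→Large; Alto's induced payoffs -1, -2, -4, 9, -3; outcome (S4, Large), payoffs (9, 1).
If Brio leads: Alto's best replies are Small→S1, Large→S4; Brio's induced payoffs 5, 1; outcome (S1, Small), payoffs (8, 5).
Brio gets 5 moving first and 1 moving second, so Brio prefers to move first.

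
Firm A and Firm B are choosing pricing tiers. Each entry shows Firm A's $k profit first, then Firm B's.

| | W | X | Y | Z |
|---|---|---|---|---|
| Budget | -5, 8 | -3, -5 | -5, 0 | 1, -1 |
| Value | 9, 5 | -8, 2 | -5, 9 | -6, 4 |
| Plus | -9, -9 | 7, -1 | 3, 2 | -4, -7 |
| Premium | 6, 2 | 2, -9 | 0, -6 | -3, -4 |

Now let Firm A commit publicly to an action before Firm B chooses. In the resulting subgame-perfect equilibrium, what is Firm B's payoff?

Solve by backward induction (Firm A leads).
- Budget → Firm B plays W (best of 8, -5, 0, -1); Firm A gets -5.
- Value → Firm B plays Y (best of 5, 2, 9, 4); Firm A gets -5.
- Plus → Firm B plays Y (best of -9, -1, 2, -7); Firm A gets 3.
- Premium → Firm B plays W (best of 2, -9, -6, -4); Firm A gets 6.
Firm A's induced payoffs are -5, -5, 3, 6, so Firm A commits to Premium. Subgame-perfect outcome: (Premium, W) with payoffs (6, 2).

2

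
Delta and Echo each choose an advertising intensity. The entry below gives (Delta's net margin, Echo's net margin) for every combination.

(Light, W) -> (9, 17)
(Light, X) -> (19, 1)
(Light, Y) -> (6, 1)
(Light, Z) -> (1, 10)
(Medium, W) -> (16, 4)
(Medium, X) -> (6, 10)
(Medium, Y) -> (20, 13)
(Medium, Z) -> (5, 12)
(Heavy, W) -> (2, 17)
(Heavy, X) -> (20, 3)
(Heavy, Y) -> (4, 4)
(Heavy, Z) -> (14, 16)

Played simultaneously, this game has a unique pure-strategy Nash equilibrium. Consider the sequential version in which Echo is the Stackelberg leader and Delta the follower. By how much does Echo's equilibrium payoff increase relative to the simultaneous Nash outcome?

Delta best-responds to each possible Echo move:
- W: BR = Medium, leader payoff 4.
- X: BR = Heavy, leader payoff 3.
- Y: BR = Medium, leader payoff 13.
- Z: BR = Heavy, leader payoff 16.
Echo's induced payoffs are 4, 3, 13, 16, so Echo commits to Z. Subgame-perfect outcome: (Heavy, Z) with payoffs (14, 16).
Under simultaneous play:
Delta's best replies: W→Medium; X→Heavy; Y→Medium; Z→Heavy.
Echo's best replies: Light→W; Medium→Y; Heavy→W.
Only (Medium, Y) has each player best-responding; Nash payoffs (20, 13).
Echo's commitment gain: 16 − 13 = 3.

3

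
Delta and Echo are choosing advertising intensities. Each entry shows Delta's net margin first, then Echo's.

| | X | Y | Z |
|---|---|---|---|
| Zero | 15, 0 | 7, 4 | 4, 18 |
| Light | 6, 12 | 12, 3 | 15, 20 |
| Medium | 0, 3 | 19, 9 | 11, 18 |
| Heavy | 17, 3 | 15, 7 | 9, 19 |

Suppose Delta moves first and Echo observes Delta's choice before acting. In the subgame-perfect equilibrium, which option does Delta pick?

Backward induction with Delta moving first.
- Zero → Echo plays Z (best of 0, 4, 18); Delta gets 4.
- Light → Echo plays Z (best of 12, 3, 20); Delta gets 15.
- Medium → Echo plays Z (best of 3, 9, 18); Delta gets 11.
- Heavy → Echo plays Z (best of 3, 7, 19); Delta gets 9.
Delta's induced payoffs are 4, 15, 11, 9, so Delta commits to Light. Subgame-perfect outcome: (Light, Z) with payoffs (15, 20).

Light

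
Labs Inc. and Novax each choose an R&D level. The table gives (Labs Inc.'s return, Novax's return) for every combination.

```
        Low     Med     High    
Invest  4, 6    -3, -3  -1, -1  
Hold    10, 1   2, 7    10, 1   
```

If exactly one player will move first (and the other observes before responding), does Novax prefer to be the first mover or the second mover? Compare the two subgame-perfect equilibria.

If Labs Inc. leads: Novax's best replies are Invest→Low, Hold→Med; Labs Inc.'s induced payoffs 4, 2; outcome (Invest, Low), payoffs (4, 6).
If Novax leads: Labs Inc.'s best replies are Low→Hold, Med→Hold, High→Hold; Novax's induced payoffs 1, 7, 1; outcome (Hold, Med), payoffs (2, 7).
Novax gets 7 moving first and 6 moving second, so Novax prefers to move first.

first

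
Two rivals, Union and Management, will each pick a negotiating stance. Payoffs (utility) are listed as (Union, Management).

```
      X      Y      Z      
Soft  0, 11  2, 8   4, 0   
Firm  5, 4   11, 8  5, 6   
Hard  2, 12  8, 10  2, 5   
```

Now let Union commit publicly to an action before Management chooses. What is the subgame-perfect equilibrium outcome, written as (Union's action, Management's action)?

(Firm, Y)

Backward induction with Union moving first.
- Soft → Management plays X (best of 11, 8, 0); Union gets 0.
- Firm → Management plays Y (best of 4, 8, 6); Union gets 11.
- Hard → Management plays X (best of 12, 10, 5); Union gets 2.
Among 0, 11, 2, the best is 11 at Firm. Subgame-perfect outcome: (Firm, Y) with payoffs (11, 8).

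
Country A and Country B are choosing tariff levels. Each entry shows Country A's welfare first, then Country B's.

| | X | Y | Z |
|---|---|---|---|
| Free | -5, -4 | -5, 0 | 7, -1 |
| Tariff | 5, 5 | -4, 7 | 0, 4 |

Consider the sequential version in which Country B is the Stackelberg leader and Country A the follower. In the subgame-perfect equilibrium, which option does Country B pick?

Backward induction with Country B moving first.
- X → Country A plays Tariff (best of -5, 5); Country B gets 5.
- Y → Country A plays Tariff (best of -5, -4); Country B gets 7.
- Z → Country A plays Free (best of 7, 0); Country B gets -1.
Among 5, 7, -1, the best is 7 at Y. Subgame-perfect outcome: (Tariff, Y) with payoffs (-4, 7).

Y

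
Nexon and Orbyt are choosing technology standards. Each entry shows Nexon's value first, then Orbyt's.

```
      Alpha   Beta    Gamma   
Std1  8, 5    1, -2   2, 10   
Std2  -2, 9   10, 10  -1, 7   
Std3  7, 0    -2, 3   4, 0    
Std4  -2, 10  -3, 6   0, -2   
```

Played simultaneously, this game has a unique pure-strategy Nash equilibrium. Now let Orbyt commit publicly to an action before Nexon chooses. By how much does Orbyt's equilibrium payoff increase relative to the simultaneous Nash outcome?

Work backward from Nexon's decision.
- Alpha: BR = Std1, leader payoff 5.
- Beta: BR = Std2, leader payoff 10.
- Gamma: BR = Std3, leader payoff 0.
Orbyt's induced payoffs are 5, 10, 0, so Orbyt commits to Beta. Subgame-perfect outcome: (Std2, Beta) with payoffs (10, 10).
For the simultaneous game, intersect best replies.
Nexon's best replies: Alpha→Std1; Beta→Std2; Gamma→Std3.
Orbyt's best replies: Std1→Gamma; Std2→Beta; Std3→Beta; Std4→Alpha.
Only (Std2, Beta) has each player best-responding; Nash payoffs (10, 10).
Orbyt's commitment gain: 10 − 10 = 0.

0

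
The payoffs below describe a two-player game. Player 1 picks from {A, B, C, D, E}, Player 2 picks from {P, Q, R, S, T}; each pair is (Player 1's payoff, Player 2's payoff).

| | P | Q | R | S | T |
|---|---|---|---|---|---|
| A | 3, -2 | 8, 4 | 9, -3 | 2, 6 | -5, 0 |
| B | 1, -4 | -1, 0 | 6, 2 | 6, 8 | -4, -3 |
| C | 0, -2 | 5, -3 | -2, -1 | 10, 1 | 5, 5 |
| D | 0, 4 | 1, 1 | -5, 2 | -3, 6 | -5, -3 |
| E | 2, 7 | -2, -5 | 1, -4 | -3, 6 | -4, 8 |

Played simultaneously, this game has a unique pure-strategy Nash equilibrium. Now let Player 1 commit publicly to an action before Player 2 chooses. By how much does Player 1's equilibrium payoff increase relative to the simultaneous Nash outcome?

Backward induction with Player 1 moving first.
- A: BR = S, leader payoff 2.
- B: BR = S, leader payoff 6.
- C: BR = T, leader payoff 5.
- D: BR = S, leader payoff -3.
- E: BR = T, leader payoff -4.
Player 1's induced payoffs are 2, 6, 5, -3, -4, so Player 1 commits to B. Subgame-perfect outcome: (B, S) with payoffs (6, 8).
Under simultaneous play:
Player 1's best replies: P→A; Q→A; R→A; S→C; T→C.
Player 2's best replies: A→S; B→S; C→T; D→S; E→T.
The unique mutual best reply is (C, T), giving (5, 5).
Player 1's commitment gain: 6 − 5 = 1.

1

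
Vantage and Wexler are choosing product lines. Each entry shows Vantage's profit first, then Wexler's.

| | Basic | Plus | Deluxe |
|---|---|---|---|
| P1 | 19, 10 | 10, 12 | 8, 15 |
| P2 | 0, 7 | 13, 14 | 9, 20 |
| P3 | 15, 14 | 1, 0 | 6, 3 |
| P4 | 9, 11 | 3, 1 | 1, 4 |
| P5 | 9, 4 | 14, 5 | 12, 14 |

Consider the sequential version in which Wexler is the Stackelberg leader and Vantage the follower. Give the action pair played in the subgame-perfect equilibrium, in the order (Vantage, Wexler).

(P5, Deluxe)

Work backward from Vantage's decision.
- Basic → Vantage plays P1 (best of 19, 0, 15, 9, 9); Wexler gets 10.
- Plus → Vantage plays P5 (best of 10, 13, 1, 3, 14); Wexler gets 5.
- Deluxe → Vantage plays P5 (best of 8, 9, 6, 1, 12); Wexler gets 14.
Among 10, 5, 14, the best is 14 at Deluxe. Subgame-perfect outcome: (P5, Deluxe) with payoffs (12, 14).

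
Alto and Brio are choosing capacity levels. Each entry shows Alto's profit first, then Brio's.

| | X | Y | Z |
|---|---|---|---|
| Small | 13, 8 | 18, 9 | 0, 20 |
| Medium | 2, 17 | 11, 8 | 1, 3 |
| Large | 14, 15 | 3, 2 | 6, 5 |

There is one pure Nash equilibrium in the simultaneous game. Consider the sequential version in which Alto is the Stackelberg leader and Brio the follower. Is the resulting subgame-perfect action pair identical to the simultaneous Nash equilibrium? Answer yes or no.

Backward induction with Alto moving first.
- Small: Brio compares 8, 9, 20 and picks Z; Alto would get 0.
- Medium: Brio compares 17, 8, 3 and picks X; Alto would get 2.
- Large: Brio compares 15, 2, 5 and picks X; Alto would get 14.
Among 0, 2, 14, the best is 14 at Large. Subgame-perfect outcome: (Large, X) with payoffs (14, 15).
Under simultaneous play:
Alto's best replies: X→Large; Y→Small; Z→Large.
Brio's best replies: Small→Z; Medium→X; Large→X.
The unique mutual best reply is (Large, X), giving (14, 15).
Sequential outcome (Large, X) coincides with the Nash profile (Large, X).

yes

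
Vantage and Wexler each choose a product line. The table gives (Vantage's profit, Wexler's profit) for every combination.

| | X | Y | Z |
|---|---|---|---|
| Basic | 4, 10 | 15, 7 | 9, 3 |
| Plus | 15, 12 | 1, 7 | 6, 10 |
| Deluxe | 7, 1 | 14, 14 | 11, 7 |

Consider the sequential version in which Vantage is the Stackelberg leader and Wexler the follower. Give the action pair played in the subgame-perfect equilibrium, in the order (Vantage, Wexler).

(Plus, X)

Backward induction with Vantage moving first.
- Basic: BR = X, leader payoff 4.
- Plus: BR = X, leader payoff 15.
- Deluxe: BR = Y, leader payoff 14.
Among 4, 15, 14, the best is 15 at Plus. Subgame-perfect outcome: (Plus, X) with payoffs (15, 12).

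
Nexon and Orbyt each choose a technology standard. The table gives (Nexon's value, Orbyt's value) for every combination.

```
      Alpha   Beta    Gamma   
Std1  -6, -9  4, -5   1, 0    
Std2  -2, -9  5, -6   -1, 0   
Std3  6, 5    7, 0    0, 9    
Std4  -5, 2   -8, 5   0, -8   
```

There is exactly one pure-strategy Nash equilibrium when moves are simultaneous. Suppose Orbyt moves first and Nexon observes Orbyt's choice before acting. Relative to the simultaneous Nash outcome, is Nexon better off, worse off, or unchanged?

better off

Nexon best-responds to each possible Orbyt move:
- Alpha → Nexon plays Std3 (best of -6, -2, 6, -5); Orbyt gets 5.
- Beta → Nexon plays Std3 (best of 4, 5, 7, -8); Orbyt gets 0.
- Gamma → Nexon plays Std1 (best of 1, -1, 0, 0); Orbyt gets 0.
Orbyt's induced payoffs are 5, 0, 0, so Orbyt commits to Alpha. Subgame-perfect outcome: (Std3, Alpha) with payoffs (6, 5).
For the simultaneous game, intersect best replies.
Nexon's best replies: Alpha→Std3; Beta→Std3; Gamma→Std1.
Orbyt's best replies: Std1→Gamma; Std2→Gamma; Std3→Gamma; Std4→Beta.
Only (Std1, Gamma) has each player best-responding; Nash payoffs (1, 0).
Nexon earns 6 sequentially versus 1 at the Nash outcome: better off.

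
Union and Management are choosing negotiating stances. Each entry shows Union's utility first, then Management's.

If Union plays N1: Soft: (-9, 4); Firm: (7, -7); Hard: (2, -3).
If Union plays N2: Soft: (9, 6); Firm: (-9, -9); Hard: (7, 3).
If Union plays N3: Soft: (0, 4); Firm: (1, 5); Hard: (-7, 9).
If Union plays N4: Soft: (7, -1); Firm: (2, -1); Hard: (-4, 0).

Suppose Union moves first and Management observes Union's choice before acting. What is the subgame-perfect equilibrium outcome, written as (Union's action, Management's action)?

Work backward from Management's decision.
- N1 → Management plays Soft (best of 4, -7, -3); Union gets -9.
- N2 → Management plays Soft (best of 6, -9, 3); Union gets 9.
- N3 → Management plays Hard (best of 4, 5, 9); Union gets -7.
- N4 → Management plays Hard (best of -1, -1, 0); Union gets -4.
Among -9, 9, -7, -4, the best is 9 at N2. Subgame-perfect outcome: (N2, Soft) with payoffs (9, 6).

(N2, Soft)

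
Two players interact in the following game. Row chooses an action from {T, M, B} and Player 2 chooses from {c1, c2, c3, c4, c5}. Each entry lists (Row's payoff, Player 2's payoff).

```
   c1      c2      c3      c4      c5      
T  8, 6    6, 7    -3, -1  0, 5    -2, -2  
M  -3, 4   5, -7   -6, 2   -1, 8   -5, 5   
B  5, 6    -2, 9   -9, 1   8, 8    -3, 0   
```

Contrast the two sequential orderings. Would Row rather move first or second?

If Row leads: Player 2's best replies are T→c2, M→c4, B→c2; Row's induced payoffs 6, -1, -2; outcome (T, c2), payoffs (6, 7).
If Player 2 leads: Row's best replies are c1→T, c2→T, c3→T, c4→B, c5→T; Player 2's induced payoffs 6, 7, -1, 8, -2; outcome (B, c4), payoffs (8, 8).
Row gets 6 moving first and 8 moving second, so Row prefers to move second.

second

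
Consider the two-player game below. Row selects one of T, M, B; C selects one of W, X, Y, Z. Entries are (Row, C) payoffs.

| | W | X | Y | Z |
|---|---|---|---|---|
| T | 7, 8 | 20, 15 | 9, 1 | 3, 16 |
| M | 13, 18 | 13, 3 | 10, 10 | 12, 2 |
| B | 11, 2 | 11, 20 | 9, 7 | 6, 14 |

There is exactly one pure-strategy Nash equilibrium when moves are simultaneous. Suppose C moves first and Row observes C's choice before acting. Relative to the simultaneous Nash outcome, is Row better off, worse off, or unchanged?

unchanged

Backward induction with C moving first.
- W → Row plays M (best of 7, 13, 11); C gets 18.
- X → Row plays T (best of 20, 13, 11); C gets 15.
- Y → Row plays M (best of 9, 10, 9); C gets 10.
- Z → Row plays M (best of 3, 12, 6); C gets 2.
Maximizing over 18, 15, 10, 2, C chooses W. Subgame-perfect outcome: (M, W) with payoffs (13, 18).
Now find the simultaneous Nash equilibrium.
Row's best replies: W→M; X→T; Y→M; Z→M.
C's best replies: T→Z; M→W; B→X.
Only (M, W) has each player best-responding; Nash payoffs (13, 18).
Row earns 13 sequentially versus 13 at the Nash outcome: unchanged.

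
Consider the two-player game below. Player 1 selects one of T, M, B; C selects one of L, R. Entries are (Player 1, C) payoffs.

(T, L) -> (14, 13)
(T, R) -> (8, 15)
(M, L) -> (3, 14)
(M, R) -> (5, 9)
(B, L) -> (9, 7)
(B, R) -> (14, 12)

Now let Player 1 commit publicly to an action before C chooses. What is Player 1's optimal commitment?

B

C best-responds to each possible Player 1 move:
- T: BR = R, leader payoff 8.
- M: BR = L, leader payoff 3.
- B: BR = R, leader payoff 14.
Maximizing over 8, 3, 14, Player 1 chooses B. Subgame-perfect outcome: (B, R) with payoffs (14, 12).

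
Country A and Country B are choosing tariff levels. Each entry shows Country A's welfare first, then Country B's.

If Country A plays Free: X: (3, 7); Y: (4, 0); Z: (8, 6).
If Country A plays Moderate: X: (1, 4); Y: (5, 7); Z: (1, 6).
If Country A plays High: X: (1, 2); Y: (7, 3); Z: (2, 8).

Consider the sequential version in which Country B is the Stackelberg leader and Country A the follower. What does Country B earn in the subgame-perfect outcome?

Backward induction with Country B moving first.
- X: Country A compares 3, 1, 1 and picks Free; Country B would get 7.
- Y: Country A compares 4, 5, 7 and picks High; Country B would get 3.
- Z: Country A compares 8, 1, 2 and picks Free; Country B would get 6.
Maximizing over 7, 3, 6, Country B chooses X. Subgame-perfect outcome: (Free, X) with payoffs (3, 7).

7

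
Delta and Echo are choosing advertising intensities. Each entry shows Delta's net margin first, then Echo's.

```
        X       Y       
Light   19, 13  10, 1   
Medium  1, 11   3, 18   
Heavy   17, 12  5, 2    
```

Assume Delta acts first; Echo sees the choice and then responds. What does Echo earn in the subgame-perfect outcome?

Echo best-responds to each possible Delta move:
- Light: Echo compares 13, 1 and picks X; Delta would get 19.
- Medium: Echo compares 11, 18 and picks Y; Delta would get 3.
- Heavy: Echo compares 12, 2 and picks X; Delta would get 17.
Delta's induced payoffs are 19, 3, 17, so Delta commits to Light. Subgame-perfect outcome: (Light, X) with payoffs (19, 13).

13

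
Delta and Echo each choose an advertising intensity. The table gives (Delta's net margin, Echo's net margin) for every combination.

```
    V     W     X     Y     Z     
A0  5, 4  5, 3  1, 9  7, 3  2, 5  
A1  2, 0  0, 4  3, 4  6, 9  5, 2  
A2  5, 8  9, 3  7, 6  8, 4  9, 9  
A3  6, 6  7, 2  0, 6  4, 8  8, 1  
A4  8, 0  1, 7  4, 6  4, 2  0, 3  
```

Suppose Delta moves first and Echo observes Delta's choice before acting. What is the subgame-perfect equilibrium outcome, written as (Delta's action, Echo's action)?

(A2, Z)

Backward induction with Delta moving first.
- A0: Echo compares 4, 3, 9, 3, 5 and picks X; Delta would get 1.
- A1: Echo compares 0, 4, 4, 9, 2 and picks Y; Delta would get 6.
- A2: Echo compares 8, 3, 6, 4, 9 and picks Z; Delta would get 9.
- A3: Echo compares 6, 2, 6, 8, 1 and picks Y; Delta would get 4.
- A4: Echo compares 0, 7, 6, 2, 3 and picks W; Delta would get 1.
Among 1, 6, 9, 4, 1, the best is 9 at A2. Subgame-perfect outcome: (A2, Z) with payoffs (9, 9).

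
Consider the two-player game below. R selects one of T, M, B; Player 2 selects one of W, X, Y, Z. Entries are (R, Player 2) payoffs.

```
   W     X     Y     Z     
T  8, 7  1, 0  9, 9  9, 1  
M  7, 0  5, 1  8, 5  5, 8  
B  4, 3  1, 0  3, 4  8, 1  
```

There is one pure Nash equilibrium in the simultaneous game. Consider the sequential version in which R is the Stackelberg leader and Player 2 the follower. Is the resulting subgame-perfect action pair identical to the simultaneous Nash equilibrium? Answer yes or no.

Backward induction with R moving first.
- T: Player 2 compares 7, 0, 9, 1 and picks Y; R would get 9.
- M: Player 2 compares 0, 1, 5, 8 and picks Z; R would get 5.
- B: Player 2 compares 3, 0, 4, 1 and picks Y; R would get 3.
Maximizing over 9, 5, 3, R chooses T. Subgame-perfect outcome: (T, Y) with payoffs (9, 9).
Now find the simultaneous Nash equilibrium.
R's best replies: W→T; X→M; Y→T; Z→T.
Player 2's best replies: T→Y; M→Z; B→Y.
Only (T, Y) has each player best-responding; Nash payoffs (9, 9).
Sequential outcome (T, Y) coincides with the Nash profile (T, Y).

yes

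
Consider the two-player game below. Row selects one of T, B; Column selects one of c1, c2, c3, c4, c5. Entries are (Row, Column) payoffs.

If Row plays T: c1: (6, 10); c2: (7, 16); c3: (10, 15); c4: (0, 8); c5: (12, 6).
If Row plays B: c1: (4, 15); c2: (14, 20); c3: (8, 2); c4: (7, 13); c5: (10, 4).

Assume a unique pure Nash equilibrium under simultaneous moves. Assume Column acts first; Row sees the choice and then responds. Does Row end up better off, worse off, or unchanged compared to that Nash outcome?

unchanged

Solve by backward induction (Column leads).
- c1: BR = T, leader payoff 10.
- c2: BR = B, leader payoff 20.
- c3: BR = T, leader payoff 15.
- c4: BR = B, leader payoff 13.
- c5: BR = T, leader payoff 6.
Maximizing over 10, 20, 15, 13, 6, Column chooses c2. Subgame-perfect outcome: (B, c2) with payoffs (14, 20).
Under simultaneous play:
Row's best replies: c1→T; c2→B; c3→T; c4→B; c5→T.
Column's best replies: T→c2; B→c2.
The unique mutual best reply is (B, c2), giving (14, 20).
Row earns 14 sequentially versus 14 at the Nash outcome: unchanged.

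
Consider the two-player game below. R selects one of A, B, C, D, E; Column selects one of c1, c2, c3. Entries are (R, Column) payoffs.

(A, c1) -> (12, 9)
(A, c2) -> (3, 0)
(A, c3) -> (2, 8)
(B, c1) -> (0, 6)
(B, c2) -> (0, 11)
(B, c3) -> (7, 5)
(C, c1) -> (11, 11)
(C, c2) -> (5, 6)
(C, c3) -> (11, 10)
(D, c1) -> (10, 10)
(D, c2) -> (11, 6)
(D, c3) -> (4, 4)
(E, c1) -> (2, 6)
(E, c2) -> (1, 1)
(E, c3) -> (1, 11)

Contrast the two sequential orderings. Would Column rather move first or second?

first

If R leads: Column's best replies are A→c1, B→c2, C→c1, D→c1, E→c3; R's induced payoffs 12, 0, 11, 10, 1; outcome (A, c1), payoffs (12, 9).
If Column leads: R's best replies are c1→A, c2→D, c3→C; Column's induced payoffs 9, 6, 10; outcome (C, c3), payoffs (11, 10).
Column gets 10 moving first and 9 moving second, so Column prefers to move first.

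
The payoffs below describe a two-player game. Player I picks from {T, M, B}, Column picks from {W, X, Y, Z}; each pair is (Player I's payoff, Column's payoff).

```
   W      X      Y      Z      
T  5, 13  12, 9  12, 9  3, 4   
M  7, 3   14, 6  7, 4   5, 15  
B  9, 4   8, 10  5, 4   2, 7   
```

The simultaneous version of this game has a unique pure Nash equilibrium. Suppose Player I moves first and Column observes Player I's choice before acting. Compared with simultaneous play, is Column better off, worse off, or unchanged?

Backward induction with Player I moving first.
- T: BR = W, leader payoff 5.
- M: BR = Z, leader payoff 5.
- B: BR = X, leader payoff 8.
Player I's induced payoffs are 5, 5, 8, so Player I commits to B. Subgame-perfect outcome: (B, X) with payoffs (8, 10).
Now find the simultaneous Nash equilibrium.
Player I's best replies: W→B; X→M; Y→T; Z→M.
Column's best replies: T→W; M→Z; B→X.
Only (M, Z) has each player best-responding; Nash payoffs (5, 15).
Column earns 10 sequentially versus 15 at the Nash outcome: worse off.

worse off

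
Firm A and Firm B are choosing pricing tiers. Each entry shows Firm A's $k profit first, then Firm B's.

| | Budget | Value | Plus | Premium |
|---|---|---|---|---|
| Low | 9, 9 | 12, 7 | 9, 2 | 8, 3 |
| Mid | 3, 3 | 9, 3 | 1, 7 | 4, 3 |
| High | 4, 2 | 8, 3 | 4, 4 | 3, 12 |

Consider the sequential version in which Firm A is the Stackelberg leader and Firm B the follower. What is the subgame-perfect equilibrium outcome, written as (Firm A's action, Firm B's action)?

(Low, Budget)

Work backward from Firm B's decision.
- Low: Firm B compares 9, 7, 2, 3 and picks Budget; Firm A would get 9.
- Mid: Firm B compares 3, 3, 7, 3 and picks Plus; Firm A would get 1.
- High: Firm B compares 2, 3, 4, 12 and picks Premium; Firm A would get 3.
Firm A's induced payoffs are 9, 1, 3, so Firm A commits to Low. Subgame-perfect outcome: (Low, Budget) with payoffs (9, 9).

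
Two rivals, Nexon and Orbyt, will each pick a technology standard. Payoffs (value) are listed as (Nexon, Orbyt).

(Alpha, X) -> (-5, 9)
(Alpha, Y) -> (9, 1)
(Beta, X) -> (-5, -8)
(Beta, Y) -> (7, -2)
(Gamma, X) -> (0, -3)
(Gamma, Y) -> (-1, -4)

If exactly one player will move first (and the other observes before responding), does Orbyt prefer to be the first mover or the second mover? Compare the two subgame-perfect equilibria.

If Nexon leads: Orbyt's best replies are Alpha→X, Beta→Y, Gamma→X; Nexon's induced payoffs -5, 7, 0; outcome (Beta, Y), payoffs (7, -2).
If Orbyt leads: Nexon's best replies are X→Gamma, Y→Alpha; Orbyt's induced payoffs -3, 1; outcome (Alpha, Y), payoffs (9, 1).
Orbyt gets 1 moving first and -2 moving second, so Orbyt prefers to move first.

first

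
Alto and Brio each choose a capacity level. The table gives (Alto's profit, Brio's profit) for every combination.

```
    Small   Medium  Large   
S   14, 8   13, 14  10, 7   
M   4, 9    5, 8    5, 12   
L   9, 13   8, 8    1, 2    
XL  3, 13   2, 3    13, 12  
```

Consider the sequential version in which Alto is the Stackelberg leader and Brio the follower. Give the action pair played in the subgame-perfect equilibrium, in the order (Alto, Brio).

Brio best-responds to each possible Alto move:
- S → Brio plays Medium (best of 8, 14, 7); Alto gets 13.
- M → Brio plays Large (best of 9, 8, 12); Alto gets 5.
- L → Brio plays Small (best of 13, 8, 2); Alto gets 9.
- XL → Brio plays Small (best of 13, 3, 12); Alto gets 3.
Alto's induced payoffs are 13, 5, 9, 3, so Alto commits to S. Subgame-perfect outcome: (S, Medium) with payoffs (13, 14).

(S, Medium)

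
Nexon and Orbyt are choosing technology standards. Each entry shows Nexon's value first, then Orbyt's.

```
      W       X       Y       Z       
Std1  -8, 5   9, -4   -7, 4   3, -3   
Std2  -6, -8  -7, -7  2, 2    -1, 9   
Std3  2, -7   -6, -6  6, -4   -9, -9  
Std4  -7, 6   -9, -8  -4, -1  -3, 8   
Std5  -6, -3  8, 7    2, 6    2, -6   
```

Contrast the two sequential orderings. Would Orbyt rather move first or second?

If Nexon leads: Orbyt's best replies are Std1→W, Std2→Z, Std3→Y, Std4→Z, Std5→X; Nexon's induced payoffs -8, -1, 6, -3, 8; outcome (Std5, X), payoffs (8, 7).
If Orbyt leads: Nexon's best replies are W→Std3, X→Std1, Y→Std3, Z→Std1; Orbyt's induced payoffs -7, -4, -4, -3; outcome (Std1, Z), payoffs (3, -3).
Orbyt gets -3 moving first and 7 moving second, so Orbyt prefers to move second.

second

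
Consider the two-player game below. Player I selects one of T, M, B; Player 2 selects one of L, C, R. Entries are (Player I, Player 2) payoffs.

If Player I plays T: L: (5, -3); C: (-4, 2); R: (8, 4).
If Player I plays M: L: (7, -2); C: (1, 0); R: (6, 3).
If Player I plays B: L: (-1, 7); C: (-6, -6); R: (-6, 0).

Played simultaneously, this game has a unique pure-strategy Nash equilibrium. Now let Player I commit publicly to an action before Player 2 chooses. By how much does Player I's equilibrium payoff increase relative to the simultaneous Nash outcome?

Work backward from Player 2's decision.
- T: BR = R, leader payoff 8.
- M: BR = R, leader payoff 6.
- B: BR = L, leader payoff -1.
Among 8, 6, -1, the best is 8 at T. Subgame-perfect outcome: (T, R) with payoffs (8, 4).
Now find the simultaneous Nash equilibrium.
Player I's best replies: L→M; C→M; R→T.
Player 2's best replies: T→R; M→R; B→L.
Only (T, R) has each player best-responding; Nash payoffs (8, 4).
Player I's commitment gain: 8 − 8 = 0.

0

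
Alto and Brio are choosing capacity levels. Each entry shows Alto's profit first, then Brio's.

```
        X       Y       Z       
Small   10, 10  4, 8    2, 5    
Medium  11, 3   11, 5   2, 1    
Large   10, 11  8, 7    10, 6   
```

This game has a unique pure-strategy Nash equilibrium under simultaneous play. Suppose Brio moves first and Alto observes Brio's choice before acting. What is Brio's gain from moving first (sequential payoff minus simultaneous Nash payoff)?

1

Work backward from Alto's decision.
- X: Alto compares 10, 11, 10 and picks Medium; Brio would get 3.
- Y: Alto compares 4, 11, 8 and picks Medium; Brio would get 5.
- Z: Alto compares 2, 2, 10 and picks Large; Brio would get 6.
Maximizing over 3, 5, 6, Brio chooses Z. Subgame-perfect outcome: (Large, Z) with payoffs (10, 6).
Now find the simultaneous Nash equilibrium.
Alto's best replies: X→Medium; Y→Medium; Z→Large.
Brio's best replies: Small→X; Medium→Y; Large→X.
The unique mutual best reply is (Medium, Y), giving (11, 5).
Brio's commitment gain: 6 − 5 = 1.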